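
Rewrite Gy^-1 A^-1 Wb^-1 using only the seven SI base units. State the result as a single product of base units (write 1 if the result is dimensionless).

kg⁻¹·m⁻⁴·s⁴

Gy = J/kg (absorbed dose = energy per mass),
    = m²·s⁻².
So Gy⁻¹ = m⁻²·s².
Wb = V·s (flux: a volt is a weber per second),
    = kg·m²·s⁻²·A⁻¹.
So Wb⁻¹ = kg⁻¹·m⁻²·s²·A.
Combining: Gy⁻¹·A⁻¹·Wb⁻¹ = (m⁻²·s²) · A⁻¹ · (kg⁻¹·m⁻²·s²·A) = kg⁻¹·m⁻⁴·s⁴.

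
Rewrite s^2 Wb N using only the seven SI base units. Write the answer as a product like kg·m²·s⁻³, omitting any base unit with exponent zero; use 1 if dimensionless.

Wb = kg·m²·s⁻²·A⁻¹.
N = kg·m·s⁻².
Combining: s²·Wb·N = s² · (kg·m²·s⁻²·A⁻¹) · (kg·m·s⁻²) = kg²·m³·s⁻²·A⁻¹.

kg²·m³·s⁻²·A⁻¹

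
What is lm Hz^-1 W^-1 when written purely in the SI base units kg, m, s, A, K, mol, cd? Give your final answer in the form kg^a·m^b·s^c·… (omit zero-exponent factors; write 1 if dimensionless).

kg⁻¹·m⁻²·s⁴·cd

lm = cd.
Hz = s⁻¹.
So Hz⁻¹ = s.
W = kg·m²·s⁻³.
So W⁻¹ = kg⁻¹·m⁻²·s³.
Combining: lm·Hz⁻¹·W⁻¹ = cd · s · (kg⁻¹·m⁻²·s³) = kg⁻¹·m⁻²·s⁴·cd.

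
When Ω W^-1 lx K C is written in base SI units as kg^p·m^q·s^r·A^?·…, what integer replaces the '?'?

-1

Ω = kg·m²·s⁻³·A⁻².
W = kg·m²·s⁻³.
So W⁻¹ = kg⁻¹·m⁻²·s³.
lx = m⁻²·cd.
C = s·A.
Combining: Ω·W⁻¹·lx·K·C = (kg·m²·s⁻³·A⁻²) · (kg⁻¹·m⁻²·s³) · (m⁻²·cd) · K · (s·A) = m⁻²·s·A⁻¹·K·cd.
The exponent of A is -1.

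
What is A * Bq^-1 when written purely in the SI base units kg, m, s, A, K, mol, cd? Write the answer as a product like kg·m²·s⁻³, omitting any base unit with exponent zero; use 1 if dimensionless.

Bq = 1/s = s⁻¹ (activity is decays per second).
So Bq⁻¹ = s.
Combining: A·Bq⁻¹ = A · s = s·A.

s·A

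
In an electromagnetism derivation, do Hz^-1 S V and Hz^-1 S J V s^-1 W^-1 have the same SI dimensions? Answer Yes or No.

Left side:
  Hz = 1/s = s⁻¹ (frequency is cycles per second).
  So Hz⁻¹ = s.
  S = 1/Ω (conductance is reciprocal resistance),
      = kg⁻¹·m⁻²·s³·A².
  V = W/A (potential = power per current),
      = kg·m²·s⁻³·A⁻¹.
  Combining: Hz⁻¹·S·V = s · (kg⁻¹·m⁻²·s³·A²) · (kg·m²·s⁻³·A⁻¹) = s·A.
Right side:
  Hz = 1/s = s⁻¹ (frequency is cycles per second).
  So Hz⁻¹ = s.
  S = 1/Ω (conductance is reciprocal resistance),
      = kg⁻¹·m⁻²·s³·A².
  J = N·m (work = force × distance),
      = kg·m²·s⁻².
  V = W/A (potential = power per current),
      = kg·m²·s⁻³·A⁻¹.
  W = J/s (power = energy per time),
      = kg·m²·s⁻³.
  So W⁻¹ = kg⁻¹·m⁻²·s³.
  Combining: Hz⁻¹·S·J·V·s⁻¹·W⁻¹ = s · (kg⁻¹·m⁻²·s³·A²) · (kg·m²·s⁻²) · (kg·m²·s⁻³·A⁻¹) · s⁻¹ · (kg⁻¹·m⁻²·s³) = s·A.
Both reduce to s·A.

Yes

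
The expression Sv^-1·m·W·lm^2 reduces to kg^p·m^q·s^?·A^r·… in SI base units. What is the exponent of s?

-1

Sv = m²·s⁻².
So Sv⁻¹ = m⁻²·s².
W = kg·m²·s⁻³.
lm = cd.
So lm² = cd².
Combining: Sv⁻¹·m·W·lm² = (m⁻²·s²) · m · (kg·m²·s⁻³) · cd² = kg·m·s⁻¹·cd².
The exponent of s is -1.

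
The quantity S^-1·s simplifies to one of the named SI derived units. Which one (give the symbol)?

S = kg⁻¹·m⁻²·s³·A².
So S⁻¹ = kg·m²·s⁻³·A⁻².
Combining: S⁻¹·s = (kg·m²·s⁻³·A⁻²) · s = kg·m²·s⁻²·A⁻².
kg·m²·s⁻²·A⁻² is the base-SI form of the henry.

H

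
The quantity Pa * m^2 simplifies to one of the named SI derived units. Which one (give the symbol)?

N

Pa = kg·m⁻¹·s⁻².
Combining: Pa·m² = (kg·m⁻¹·s⁻²) · m² = kg·m·s⁻².
kg·m·s⁻² is the base-SI form of the newton.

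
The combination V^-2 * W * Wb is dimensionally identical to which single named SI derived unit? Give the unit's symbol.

C

V = W/A (potential = power per current),
    = kg·m²·s⁻³·A⁻¹.
So V⁻² = kg⁻²·m⁻⁴·s⁶·A².
W = J/s (power = energy per time),
    = kg·m²·s⁻³.
Wb = V·s (flux: a volt is a weber per second),
    = kg·m²·s⁻²·A⁻¹.
Combining: V⁻²·W·Wb = (kg⁻²·m⁻⁴·s⁶·A²) · (kg·m²·s⁻³) · (kg·m²·s⁻²·A⁻¹) = s·A.
s·A is the base-SI form of the coulomb.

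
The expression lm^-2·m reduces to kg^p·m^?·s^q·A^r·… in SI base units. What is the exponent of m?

lm = cd·sr = cd (luminous flux; sr is dimensionless).
So lm⁻² = cd⁻².
Combining: lm⁻²·m = cd⁻² · m = m·cd⁻².
The exponent of m is 1.

1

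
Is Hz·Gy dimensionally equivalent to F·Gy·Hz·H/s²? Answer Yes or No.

Yes

Left side:
  Hz = 1/s = s⁻¹ (frequency is cycles per second).
  Gy = J/kg (absorbed dose = energy per mass),
      = m²·s⁻².
  Combining: Hz·Gy = s⁻¹ · (m²·s⁻²) = m²·s⁻³.
Right side:
  F = kg⁻¹·m⁻²·s⁴·A².
  Gy = m²·s⁻².
  Hz = s⁻¹.
  H = kg·m²·s⁻²·A⁻².
  Combining: F·s⁻²·Gy·Hz·H = (kg⁻¹·m⁻²·s⁴·A²) · s⁻² · (m²·s⁻²) · s⁻¹ · (kg·m²·s⁻²·A⁻²) = m²·s⁻³.
Both reduce to m²·s⁻³.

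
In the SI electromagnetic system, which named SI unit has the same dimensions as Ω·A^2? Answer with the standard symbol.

Ω = V/A (resistance = voltage per current),
    = kg·m²·s⁻³·A⁻².
Combining: Ω·A² = (kg·m²·s⁻³·A⁻²) · A² = kg·m²·s⁻³.
kg·m²·s⁻³ is the base-SI form of the watt.

W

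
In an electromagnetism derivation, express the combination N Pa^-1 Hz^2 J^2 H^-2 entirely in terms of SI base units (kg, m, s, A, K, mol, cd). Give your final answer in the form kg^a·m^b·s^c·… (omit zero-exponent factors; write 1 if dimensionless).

m²·s⁻²·A⁴

N = kg·m·s⁻².
Pa = kg·m⁻¹·s⁻².
So Pa⁻¹ = kg⁻¹·m·s².
Hz = s⁻¹.
So Hz² = s⁻².
J = kg·m²·s⁻².
So J² = kg²·m⁴·s⁻⁴.
H = kg·m²·s⁻²·A⁻².
So H⁻² = kg⁻²·m⁻⁴·s⁴·A⁴.
Combining: N·Pa⁻¹·Hz²·J²·H⁻² = (kg·m·s⁻²) · (kg⁻¹·m·s²) · s⁻² · (kg²·m⁴·s⁻⁴) · (kg⁻²·m⁻⁴·s⁴·A⁴) = m²·s⁻²·A⁴.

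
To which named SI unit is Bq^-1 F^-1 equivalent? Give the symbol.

Bq = 1/s = s⁻¹ (activity is decays per second).
So Bq⁻¹ = s.
F = C/V (capacitance = charge per voltage),
    = A·s/(kg·m²·s⁻³·A⁻¹) (substituting C and V),
    = kg⁻¹·m⁻²·s⁴·A².
So F⁻¹ = kg·m²·s⁻⁴·A⁻².
Combining: Bq⁻¹·F⁻¹ = s · (kg·m²·s⁻⁴·A⁻²) = kg·m²·s⁻³·A⁻².
kg·m²·s⁻³·A⁻² is the base-SI form of the ohm.

Ω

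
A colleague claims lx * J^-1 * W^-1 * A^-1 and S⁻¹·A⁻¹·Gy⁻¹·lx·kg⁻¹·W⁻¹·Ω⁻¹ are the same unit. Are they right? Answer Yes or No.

Yes

Left side:
  lx = lm/m² (illuminance = luminous flux per area),
      = m⁻²·cd.
  J = N·m (work = force × distance),
      = kg·m²·s⁻².
  So J⁻¹ = kg⁻¹·m⁻²·s².
  W = J/s (power = energy per time),
      = kg·m²·s⁻³.
  So W⁻¹ = kg⁻¹·m⁻²·s³.
  Combining: lx·J⁻¹·W⁻¹·A⁻¹ = (m⁻²·cd) · (kg⁻¹·m⁻²·s²) · (kg⁻¹·m⁻²·s³) · A⁻¹ = kg⁻²·m⁻⁶·s⁵·A⁻¹·cd.
Right side:
  S = kg⁻¹·m⁻²·s³·A².
  So S⁻¹ = kg·m²·s⁻³·A⁻².
  Gy = m²·s⁻².
  So Gy⁻¹ = m⁻²·s².
  lx = m⁻²·cd.
  W = kg·m²·s⁻³.
  So W⁻¹ = kg⁻¹·m⁻²·s³.
  Ω = kg·m²·s⁻³·A⁻².
  So Ω⁻¹ = kg⁻¹·m⁻²·s³·A².
  Combining: S⁻¹·A⁻¹·Gy⁻¹·lx·kg⁻¹·W⁻¹·Ω⁻¹ = (kg·m²·s⁻³·A⁻²) · A⁻¹ · (m⁻²·s²) · (m⁻²·cd) · kg⁻¹ · (kg⁻¹·m⁻²·s³) · (kg⁻¹·m⁻²·s³·A²) = kg⁻²·m⁻⁶·s⁵·A⁻¹·cd.
Both reduce to kg⁻²·m⁻⁶·s⁵·A⁻¹·cd.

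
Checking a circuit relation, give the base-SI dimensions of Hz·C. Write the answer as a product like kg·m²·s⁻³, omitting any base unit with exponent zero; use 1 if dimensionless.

A

Hz = 1/s = s⁻¹ (frequency is cycles per second).
C = A·s = s·A (charge = current × time).
Combining: Hz·C = s⁻¹ · (s·A) = A.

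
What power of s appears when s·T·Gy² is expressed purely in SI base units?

T = Wb/m² (flux density = flux per area),
    = kg·s⁻²·A⁻¹.
Gy = J/kg (absorbed dose = energy per mass),
    = m²·s⁻².
So Gy² = m⁴·s⁻⁴.
Combining: s·T·Gy² = s · (kg·s⁻²·A⁻¹) · (m⁴·s⁻⁴) = kg·m⁴·s⁻⁵·A⁻¹.
The exponent of s is -5.

-5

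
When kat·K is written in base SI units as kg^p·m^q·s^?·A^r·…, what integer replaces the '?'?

kat = s⁻¹·mol.
Combining: kat·K = (s⁻¹·mol) · K = s⁻¹·K·mol.
The exponent of s is -1.

-1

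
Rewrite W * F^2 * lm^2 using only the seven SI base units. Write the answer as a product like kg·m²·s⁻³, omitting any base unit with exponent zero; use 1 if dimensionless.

W = J/s (power = energy per time),
    = kg·m²·s⁻³.
F = C/V (capacitance = charge per voltage),
    = A·s/(kg·m²·s⁻³·A⁻¹) (substituting C and V),
    = kg⁻¹·m⁻²·s⁴·A².
So F² = kg⁻²·m⁻⁴·s⁸·A⁴.
lm = cd·sr = cd (luminous flux; sr is dimensionless).
So lm² = cd².
Combining: W·F²·lm² = (kg·m²·s⁻³) · (kg⁻²·m⁻⁴·s⁸·A⁴) · cd² = kg⁻¹·m⁻²·s⁵·A⁴·cd².

kg⁻¹·m⁻²·s⁵·A⁴·cd²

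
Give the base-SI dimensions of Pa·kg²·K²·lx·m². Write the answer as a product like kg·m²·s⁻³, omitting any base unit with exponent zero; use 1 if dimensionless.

Pa = kg·m⁻¹·s⁻².
lx = m⁻²·cd.
Combining: Pa·kg²·K²·lx·m² = (kg·m⁻¹·s⁻²) · kg² · K² · (m⁻²·cd) · m² = kg³·m⁻¹·s⁻²·K²·cd.

kg³·m⁻¹·s⁻²·K²·cd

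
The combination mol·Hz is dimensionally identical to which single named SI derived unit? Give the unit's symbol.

kat

Hz = 1/s = s⁻¹ (frequency is cycles per second).
Combining: mol·Hz = mol · s⁻¹ = s⁻¹·mol.
s⁻¹·mol is the base-SI form of the katal.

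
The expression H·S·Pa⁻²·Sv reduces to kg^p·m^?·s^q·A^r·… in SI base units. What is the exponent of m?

4

H = kg·m²·s⁻²·A⁻².
S = kg⁻¹·m⁻²·s³·A².
Pa = kg·m⁻¹·s⁻².
So Pa⁻² = kg⁻²·m²·s⁴.
Sv = m²·s⁻².
Combining: H·S·Pa⁻²·Sv = (kg·m²·s⁻²·A⁻²) · (kg⁻¹·m⁻²·s³·A²) · (kg⁻²·m²·s⁴) · (m²·s⁻²) = kg⁻²·m⁴·s³.
The exponent of m is 4.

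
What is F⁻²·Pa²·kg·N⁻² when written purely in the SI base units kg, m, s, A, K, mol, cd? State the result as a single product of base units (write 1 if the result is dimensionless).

kg³·s⁻⁸·A⁻⁴

F = kg⁻¹·m⁻²·s⁴·A².
So F⁻² = kg²·m⁴·s⁻⁸·A⁻⁴.
Pa = kg·m⁻¹·s⁻².
So Pa² = kg²·m⁻²·s⁻⁴.
N = kg·m·s⁻².
So N⁻² = kg⁻²·m⁻²·s⁴.
Combining: F⁻²·Pa²·kg·N⁻² = (kg²·m⁴·s⁻⁸·A⁻⁴) · (kg²·m⁻²·s⁻⁴) · kg · (kg⁻²·m⁻²·s⁴) = kg³·s⁻⁸·A⁻⁴.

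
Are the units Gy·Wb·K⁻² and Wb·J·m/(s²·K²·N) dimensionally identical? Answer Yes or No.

Yes

Left side:
  Gy = J/kg (absorbed dose = energy per mass),
      = m²·s⁻².
  Wb = V·s (flux: a volt is a weber per second),
      = kg·m²·s⁻²·A⁻¹.
  Combining: Gy·Wb·K⁻² = (m²·s⁻²) · (kg·m²·s⁻²·A⁻¹) · K⁻² = kg·m⁴·s⁻⁴·A⁻¹·K⁻².
Right side:
  Wb = V·s (flux: a volt is a weber per second),
      = kg·m²·s⁻²·A⁻¹.
  J = N·m (work = force × distance),
      = kg·m²·s⁻².
  N = kg·m/s² = kg·m·s⁻² (force = mass × acceleration).
  So N⁻¹ = kg⁻¹·m⁻¹·s².
  Combining: s⁻²·Wb·J·m·K⁻²·N⁻¹ = s⁻² · (kg·m²·s⁻²·A⁻¹) · (kg·m²·s⁻²) · m · K⁻² · (kg⁻¹·m⁻¹·s²) = kg·m⁴·s⁻⁴·A⁻¹·K⁻².
Both reduce to kg·m⁴·s⁻⁴·A⁻¹·K⁻².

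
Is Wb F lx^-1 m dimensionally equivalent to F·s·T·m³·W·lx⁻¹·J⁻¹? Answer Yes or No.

Yes

Left side:
  Wb = V·s (flux: a volt is a weber per second),
      = kg·m²·s⁻²·A⁻¹.
  F = C/V (capacitance = charge per voltage),
      = A·s/(kg·m²·s⁻³·A⁻¹) (substituting C and V),
      = kg⁻¹·m⁻²·s⁴·A².
  lx = lm/m² (illuminance = luminous flux per area),
      = m⁻²·cd.
  So lx⁻¹ = m²·cd⁻¹.
  Combining: Wb·F·lx⁻¹·m = (kg·m²·s⁻²·A⁻¹) · (kg⁻¹·m⁻²·s⁴·A²) · (m²·cd⁻¹) · m = m³·s²·A·cd⁻¹.
Right side:
  F = C/V (capacitance = charge per voltage),
      = A·s/(kg·m²·s⁻³·A⁻¹) (substituting C and V),
      = kg⁻¹·m⁻²·s⁴·A².
  T = Wb/m² (flux density = flux per area),
      = kg·s⁻²·A⁻¹.
  W = J/s (power = energy per time),
      = kg·m²·s⁻³.
  lx = lm/m² (illuminance = luminous flux per area),
      = m⁻²·cd.
  So lx⁻¹ = m²·cd⁻¹.
  J = N·m (work = force × distance),
      = kg·m²·s⁻².
  So J⁻¹ = kg⁻¹·m⁻²·s².
  Combining: F·s·T·m³·W·lx⁻¹·J⁻¹ = (kg⁻¹·m⁻²·s⁴·A²) · s · (kg·s⁻²·A⁻¹) · m³ · (kg·m²·s⁻³) · (m²·cd⁻¹) · (kg⁻¹·m⁻²·s²) = m³·s²·A·cd⁻¹.
Both reduce to m³·s²·A·cd⁻¹.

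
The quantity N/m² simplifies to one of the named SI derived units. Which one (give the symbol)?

N = kg·m/s² = kg·m·s⁻² (force = mass × acceleration).
Combining: m⁻²·N = m⁻² · (kg·m·s⁻²) = kg·m⁻¹·s⁻².
kg·m⁻¹·s⁻² is the base-SI form of the pascal.

Pa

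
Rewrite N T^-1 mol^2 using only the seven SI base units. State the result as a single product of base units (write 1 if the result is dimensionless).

m·A·mol²

N = kg·m/s² = kg·m·s⁻² (force = mass × acceleration).
T = Wb/m² (flux density = flux per area),
    = kg·s⁻²·A⁻¹.
So T⁻¹ = kg⁻¹·s²·A.
Combining: N·T⁻¹·mol² = (kg·m·s⁻²) · (kg⁻¹·s²·A) · mol² = m·A·mol².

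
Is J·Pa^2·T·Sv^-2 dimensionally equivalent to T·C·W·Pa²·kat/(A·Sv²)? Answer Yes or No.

Left side:
  J = N·m (work = force × distance),
      = kg·m²·s⁻².
  Pa = N/m² (pressure = force per area),
      = kg·m⁻¹·s⁻².
  So Pa² = kg²·m⁻²·s⁻⁴.
  T = Wb/m² (flux density = flux per area),
      = kg·s⁻²·A⁻¹.
  Sv = J/kg (equivalent dose = energy per mass),
      = m²·s⁻².
  So Sv⁻² = m⁻⁴·s⁴.
  Combining: J·Pa²·T·Sv⁻² = (kg·m²·s⁻²) · (kg²·m⁻²·s⁻⁴) · (kg·s⁻²·A⁻¹) · (m⁻⁴·s⁴) = kg⁴·m⁻⁴·s⁻⁴·A⁻¹.
Right side:
  T = Wb/m² (flux density = flux per area),
      = kg·s⁻²·A⁻¹.
  Sv = J/kg (equivalent dose = energy per mass),
      = m²·s⁻².
  So Sv⁻² = m⁻⁴·s⁴.
  C = A·s = s·A (charge = current × time).
  W = J/s (power = energy per time),
      = kg·m²·s⁻³.
  Pa = N/m² (pressure = force per area),
      = kg·m⁻¹·s⁻².
  So Pa² = kg²·m⁻²·s⁻⁴.
  kat = mol/s = s⁻¹·mol (catalytic activity).
  Combining: A⁻¹·T·Sv⁻²·C·W·Pa²·kat = A⁻¹ · (kg·s⁻²·A⁻¹) · (m⁻⁴·s⁴) · (s·A) · (kg·m²·s⁻³) · (kg²·m⁻²·s⁻⁴) · (s⁻¹·mol) = kg⁴·m⁻⁴·s⁻⁵·A⁻¹·mol.
Left is kg⁴·m⁻⁴·s⁻⁴·A⁻¹; right is kg⁴·m⁻⁴·s⁻⁵·A⁻¹·mol — different.

No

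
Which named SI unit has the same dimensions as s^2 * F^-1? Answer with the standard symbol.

F = C/V (capacitance = charge per voltage),
    = A·s/(kg·m²·s⁻³·A⁻¹) (substituting C and V),
    = kg⁻¹·m⁻²·s⁴·A².
So F⁻¹ = kg·m²·s⁻⁴·A⁻².
Combining: s²·F⁻¹ = s² · (kg·m²·s⁻⁴·A⁻²) = kg·m²·s⁻²·A⁻².
kg·m²·s⁻²·A⁻² is the base-SI form of the henry.

H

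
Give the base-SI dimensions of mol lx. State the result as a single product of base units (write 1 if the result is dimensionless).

m⁻²·mol·cd

lx = m⁻²·cd.
Combining: mol·lx = mol · (m⁻²·cd) = m⁻²·mol·cd.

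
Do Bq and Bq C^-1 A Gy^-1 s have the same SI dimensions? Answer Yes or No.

Left side:
  Bq = 1/s = s⁻¹ (activity is decays per second).
Right side:
  Bq = 1/s = s⁻¹ (activity is decays per second).
  C = A·s = s·A (charge = current × time).
  So C⁻¹ = s⁻¹·A⁻¹.
  Gy = J/kg (absorbed dose = energy per mass),
      = m²·s⁻².
  So Gy⁻¹ = m⁻²·s².
  Combining: Bq·C⁻¹·A·Gy⁻¹·s = s⁻¹ · (s⁻¹·A⁻¹) · A · (m⁻²·s²) · s = m⁻²·s.
Left is s⁻¹; right is m⁻²·s — different.

No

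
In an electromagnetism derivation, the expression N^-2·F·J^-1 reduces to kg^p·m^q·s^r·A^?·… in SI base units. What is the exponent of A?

N = kg·m·s⁻².
So N⁻² = kg⁻²·m⁻²·s⁴.
F = kg⁻¹·m⁻²·s⁴·A².
J = kg·m²·s⁻².
So J⁻¹ = kg⁻¹·m⁻²·s².
Combining: N⁻²·F·J⁻¹ = (kg⁻²·m⁻²·s⁴) · (kg⁻¹·m⁻²·s⁴·A²) · (kg⁻¹·m⁻²·s²) = kg⁻⁴·m⁻⁶·s¹⁰·A².
The exponent of A is 2.

2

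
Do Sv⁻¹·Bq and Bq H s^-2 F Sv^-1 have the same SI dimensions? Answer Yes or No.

Left side:
  Sv = m²·s⁻².
  So Sv⁻¹ = m⁻²·s².
  Bq = s⁻¹.
  Combining: Sv⁻¹·Bq = (m⁻²·s²) · s⁻¹ = m⁻²·s.
Right side:
  Bq = 1/s = s⁻¹ (activity is decays per second).
  H = Wb/A (inductance = flux per current),
      = kg·m²·s⁻²·A⁻².
  F = C/V (capacitance = charge per voltage),
      = A·s/(kg·m²·s⁻³·A⁻¹) (substituting C and V),
      = kg⁻¹·m⁻²·s⁴·A².
  Sv = J/kg (equivalent dose = energy per mass),
      = m²·s⁻².
  So Sv⁻¹ = m⁻²·s².
  Combining: Bq·H·s⁻²·F·Sv⁻¹ = s⁻¹ · (kg·m²·s⁻²·A⁻²) · s⁻² · (kg⁻¹·m⁻²·s⁴·A²) · (m⁻²·s²) = m⁻²·s.
Both reduce to m⁻²·s.

Yes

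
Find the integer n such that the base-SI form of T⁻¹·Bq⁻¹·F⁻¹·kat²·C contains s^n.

-2

T = kg·s⁻²·A⁻¹.
So T⁻¹ = kg⁻¹·s²·A.
Bq = s⁻¹.
So Bq⁻¹ = s.
F = kg⁻¹·m⁻²·s⁴·A².
So F⁻¹ = kg·m²·s⁻⁴·A⁻².
kat = s⁻¹·mol.
So kat² = s⁻²·mol².
C = s·A.
Combining: T⁻¹·Bq⁻¹·F⁻¹·kat²·C = (kg⁻¹·s²·A) · s · (kg·m²·s⁻⁴·A⁻²) · (s⁻²·mol²) · (s·A) = m²·s⁻²·mol².
The exponent of s is -2.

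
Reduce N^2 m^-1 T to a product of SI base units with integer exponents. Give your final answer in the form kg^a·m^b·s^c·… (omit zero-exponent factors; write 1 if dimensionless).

kg³·m·s⁻⁶·A⁻¹

N = kg·m/s² = kg·m·s⁻² (force = mass × acceleration).
So N² = kg²·m²·s⁻⁴.
T = Wb/m² (flux density = flux per area),
    = kg·s⁻²·A⁻¹.
Combining: N²·m⁻¹·T = (kg²·m²·s⁻⁴) · m⁻¹ · (kg·s⁻²·A⁻¹) = kg³·m·s⁻⁶·A⁻¹.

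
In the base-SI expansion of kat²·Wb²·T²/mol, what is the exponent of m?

kat = s⁻¹·mol.
So kat² = s⁻²·mol².
Wb = kg·m²·s⁻²·A⁻¹.
So Wb² = kg²·m⁴·s⁻⁴·A⁻².
T = kg·s⁻²·A⁻¹.
So T² = kg²·s⁻⁴·A⁻².
Combining: kat²·Wb²·T²·mol⁻¹ = (s⁻²·mol²) · (kg²·m⁴·s⁻⁴·A⁻²) · (kg²·s⁻⁴·A⁻²) · mol⁻¹ = kg⁴·m⁴·s⁻¹⁰·A⁻⁴·mol.
The exponent of m is 4.

4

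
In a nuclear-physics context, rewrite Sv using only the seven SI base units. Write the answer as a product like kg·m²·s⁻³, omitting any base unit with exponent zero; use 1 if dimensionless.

Sv = J/kg (equivalent dose = energy per mass),
    = m²·s⁻².

m²·s⁻²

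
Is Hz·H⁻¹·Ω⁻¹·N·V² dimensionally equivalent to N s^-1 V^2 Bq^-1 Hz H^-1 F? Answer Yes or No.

Left side:
  Hz = 1/s = s⁻¹ (frequency is cycles per second).
  H = Wb/A (inductance = flux per current),
      = kg·m²·s⁻²·A⁻².
  So H⁻¹ = kg⁻¹·m⁻²·s²·A².
  Ω = V/A (resistance = voltage per current),
      = kg·m²·s⁻³·A⁻².
  So Ω⁻¹ = kg⁻¹·m⁻²·s³·A².
  N = kg·m/s² = kg·m·s⁻² (force = mass × acceleration).
  V = W/A (potential = power per current),
      = kg·m²·s⁻³·A⁻¹.
  So V² = kg²·m⁴·s⁻⁶·A⁻².
  Combining: Hz·H⁻¹·Ω⁻¹·N·V² = s⁻¹ · (kg⁻¹·m⁻²·s²·A²) · (kg⁻¹·m⁻²·s³·A²) · (kg·m·s⁻²) · (kg²·m⁴·s⁻⁶·A⁻²) = kg·m·s⁻⁴·A².
Right side:
  N = kg·m/s² = kg·m·s⁻² (force = mass × acceleration).
  V = W/A (potential = power per current),
      = kg·m²·s⁻³·A⁻¹.
  So V² = kg²·m⁴·s⁻⁶·A⁻².
  Bq = 1/s = s⁻¹ (activity is decays per second).
  So Bq⁻¹ = s.
  Hz = 1/s = s⁻¹ (frequency is cycles per second).
  H = Wb/A (inductance = flux per current),
      = kg·m²·s⁻²·A⁻².
  So H⁻¹ = kg⁻¹·m⁻²·s²·A².
  F = C/V (capacitance = charge per voltage),
      = A·s/(kg·m²·s⁻³·A⁻¹) (substituting C and V),
      = kg⁻¹·m⁻²·s⁴·A².
  Combining: N·s⁻¹·V²·Bq⁻¹·Hz·H⁻¹·F = (kg·m·s⁻²) · s⁻¹ · (kg²·m⁴·s⁻⁶·A⁻²) · s · s⁻¹ · (kg⁻¹·m⁻²·s²·A²) · (kg⁻¹·m⁻²·s⁴·A²) = kg·m·s⁻³·A².
Left is kg·m·s⁻⁴·A²; right is kg·m·s⁻³·A² — different.

No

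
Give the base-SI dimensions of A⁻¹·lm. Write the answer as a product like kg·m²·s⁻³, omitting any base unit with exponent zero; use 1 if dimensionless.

A⁻¹·cd

lm = cd·sr = cd (luminous flux; sr is dimensionless).
Combining: A⁻¹·lm = A⁻¹ · cd = A⁻¹·cd.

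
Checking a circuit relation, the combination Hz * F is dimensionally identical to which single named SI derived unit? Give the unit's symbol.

Hz = 1/s = s⁻¹ (frequency is cycles per second).
F = C/V (capacitance = charge per voltage),
    = A·s/(kg·m²·s⁻³·A⁻¹) (substituting C and V),
    = kg⁻¹·m⁻²·s⁴·A².
Combining: Hz·F = s⁻¹ · (kg⁻¹·m⁻²·s⁴·A²) = kg⁻¹·m⁻²·s³·A².
kg⁻¹·m⁻²·s³·A² is the base-SI form of the siemens.

S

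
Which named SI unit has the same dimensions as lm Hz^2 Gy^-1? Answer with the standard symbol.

lx

lm = cd·sr = cd (luminous flux; sr is dimensionless).
Hz = 1/s = s⁻¹ (frequency is cycles per second).
So Hz² = s⁻².
Gy = J/kg (absorbed dose = energy per mass),
    = m²·s⁻².
So Gy⁻¹ = m⁻²·s².
Combining: lm·Hz²·Gy⁻¹ = cd · s⁻² · (m⁻²·s²) = m⁻²·cd.
m⁻²·cd is the base-SI form of the lux.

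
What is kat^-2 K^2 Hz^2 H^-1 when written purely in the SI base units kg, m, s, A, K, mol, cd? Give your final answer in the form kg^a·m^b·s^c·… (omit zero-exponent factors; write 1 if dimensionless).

kat = mol/s = s⁻¹·mol (catalytic activity).
So kat⁻² = s²·mol⁻².
Hz = 1/s = s⁻¹ (frequency is cycles per second).
So Hz² = s⁻².
H = Wb/A (inductance = flux per current),
    = kg·m²·s⁻²·A⁻².
So H⁻¹ = kg⁻¹·m⁻²·s²·A².
Combining: kat⁻²·K²·Hz²·H⁻¹ = (s²·mol⁻²) · K² · s⁻² · (kg⁻¹·m⁻²·s²·A²) = kg⁻¹·m⁻²·s²·A²·K²·mol⁻².

kg⁻¹·m⁻²·s²·A²·K²·mol⁻²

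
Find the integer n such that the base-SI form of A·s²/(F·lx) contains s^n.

-2

F = C/V (capacitance = charge per voltage),
    = A·s/(kg·m²·s⁻³·A⁻¹) (substituting C and V),
    = kg⁻¹·m⁻²·s⁴·A².
So F⁻¹ = kg·m²·s⁻⁴·A⁻².
lx = lm/m² (illuminance = luminous flux per area),
    = m⁻²·cd.
So lx⁻¹ = m²·cd⁻¹.
Combining: A·F⁻¹·s²·lx⁻¹ = A · (kg·m²·s⁻⁴·A⁻²) · s² · (m²·cd⁻¹) = kg·m⁴·s⁻²·A⁻¹·cd⁻¹.
The exponent of s is -2.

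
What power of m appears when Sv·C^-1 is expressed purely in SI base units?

Sv = m²·s⁻².
C = s·A.
So C⁻¹ = s⁻¹·A⁻¹.
Combining: Sv·C⁻¹ = (m²·s⁻²) · (s⁻¹·A⁻¹) = m²·s⁻³·A⁻¹.
The exponent of m is 2.

2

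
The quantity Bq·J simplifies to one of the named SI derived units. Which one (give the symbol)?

W

Bq = 1/s = s⁻¹ (activity is decays per second).
J = N·m (work = force × distance),
    = kg·m²·s⁻².
Combining: Bq·J = s⁻¹ · (kg·m²·s⁻²) = kg·m²·s⁻³.
kg·m²·s⁻³ is the base-SI form of the watt.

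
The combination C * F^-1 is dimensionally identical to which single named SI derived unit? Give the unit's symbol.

V

C = s·A.
F = kg⁻¹·m⁻²·s⁴·A².
So F⁻¹ = kg·m²·s⁻⁴·A⁻².
Combining: C·F⁻¹ = (s·A) · (kg·m²·s⁻⁴·A⁻²) = kg·m²·s⁻³·A⁻¹.
kg·m²·s⁻³·A⁻¹ is the base-SI form of the volt.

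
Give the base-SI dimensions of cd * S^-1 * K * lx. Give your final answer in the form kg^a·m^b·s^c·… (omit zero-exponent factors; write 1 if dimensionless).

S = kg⁻¹·m⁻²·s³·A².
So S⁻¹ = kg·m²·s⁻³·A⁻².
lx = m⁻²·cd.
Combining: cd·S⁻¹·K·lx = cd · (kg·m²·s⁻³·A⁻²) · K · (m⁻²·cd) = kg·s⁻³·A⁻²·K·cd².

kg·s⁻³·A⁻²·K·cd²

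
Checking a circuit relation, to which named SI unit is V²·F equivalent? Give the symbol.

V = kg·m²·s⁻³·A⁻¹.
So V² = kg²·m⁴·s⁻⁶·A⁻².
F = kg⁻¹·m⁻²·s⁴·A².
Combining: V²·F = (kg²·m⁴·s⁻⁶·A⁻²) · (kg⁻¹·m⁻²·s⁴·A²) = kg·m²·s⁻².
kg·m²·s⁻² is the base-SI form of the joule.

J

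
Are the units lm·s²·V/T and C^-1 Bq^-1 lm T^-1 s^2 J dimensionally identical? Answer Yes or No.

Left side:
  lm = cd.
  T = kg·s⁻²·A⁻¹.
  So T⁻¹ = kg⁻¹·s²·A.
  V = kg·m²·s⁻³·A⁻¹.
  Combining: lm·s²·T⁻¹·V = cd · s² · (kg⁻¹·s²·A) · (kg·m²·s⁻³·A⁻¹) = m²·s·cd.
Right side:
  C = A·s = s·A (charge = current × time).
  So C⁻¹ = s⁻¹·A⁻¹.
  Bq = 1/s = s⁻¹ (activity is decays per second).
  So Bq⁻¹ = s.
  lm = cd·sr = cd (luminous flux; sr is dimensionless).
  T = Wb/m² (flux density = flux per area),
      = kg·s⁻²·A⁻¹.
  So T⁻¹ = kg⁻¹·s²·A.
  J = N·m (work = force × distance),
      = kg·m²·s⁻².
  Combining: C⁻¹·Bq⁻¹·lm·T⁻¹·s²·J = (s⁻¹·A⁻¹) · s · cd · (kg⁻¹·s²·A) · s² · (kg·m²·s⁻²) = m²·s²·cd.
Left is m²·s·cd; right is m²·s²·cd — different.

No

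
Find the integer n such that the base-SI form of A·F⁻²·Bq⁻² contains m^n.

4

F = C/V (capacitance = charge per voltage),
    = A·s/(kg·m²·s⁻³·A⁻¹) (substituting C and V),
    = kg⁻¹·m⁻²·s⁴·A².
So F⁻² = kg²·m⁴·s⁻⁸·A⁻⁴.
Bq = 1/s = s⁻¹ (activity is decays per second).
So Bq⁻² = s².
Combining: A·F⁻²·Bq⁻² = A · (kg²·m⁴·s⁻⁸·A⁻⁴) · s² = kg²·m⁴·s⁻⁶·A⁻³.
The exponent of m is 4.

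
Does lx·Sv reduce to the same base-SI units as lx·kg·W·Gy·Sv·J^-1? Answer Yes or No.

No

Left side:
  lx = m⁻²·cd.
  Sv = m²·s⁻².
  Combining: lx·Sv = (m⁻²·cd) · (m²·s⁻²) = s⁻²·cd.
Right side:
  lx = lm/m² (illuminance = luminous flux per area),
      = m⁻²·cd.
  W = J/s (power = energy per time),
      = kg·m²·s⁻³.
  Gy = J/kg (absorbed dose = energy per mass),
      = m²·s⁻².
  Sv = J/kg (equivalent dose = energy per mass),
      = m²·s⁻².
  J = N·m (work = force × distance),
      = kg·m²·s⁻².
  So J⁻¹ = kg⁻¹·m⁻²·s².
  Combining: lx·kg·W·Gy·Sv·J⁻¹ = (m⁻²·cd) · kg · (kg·m²·s⁻³) · (m²·s⁻²) · (m²·s⁻²) · (kg⁻¹·m⁻²·s²) = kg·m²·s⁻⁵·cd.
Left is s⁻²·cd; right is kg·m²·s⁻⁵·cd — different.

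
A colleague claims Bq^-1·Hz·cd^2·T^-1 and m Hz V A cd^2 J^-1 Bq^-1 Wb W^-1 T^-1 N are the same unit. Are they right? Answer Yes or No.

No

Left side:
  Bq = 1/s = s⁻¹ (activity is decays per second).
  So Bq⁻¹ = s.
  Hz = 1/s = s⁻¹ (frequency is cycles per second).
  T = Wb/m² (flux density = flux per area),
      = kg·s⁻²·A⁻¹.
  So T⁻¹ = kg⁻¹·s²·A.
  Combining: Bq⁻¹·Hz·cd²·T⁻¹ = s · s⁻¹ · cd² · (kg⁻¹·s²·A) = kg⁻¹·s²·A·cd².
Right side:
  Hz = s⁻¹.
  V = kg·m²·s⁻³·A⁻¹.
  J = kg·m²·s⁻².
  So J⁻¹ = kg⁻¹·m⁻²·s².
  Bq = s⁻¹.
  So Bq⁻¹ = s.
  Wb = kg·m²·s⁻²·A⁻¹.
  W = kg·m²·s⁻³.
  So W⁻¹ = kg⁻¹·m⁻²·s³.
  T = kg·s⁻²·A⁻¹.
  So T⁻¹ = kg⁻¹·s²·A.
  N = kg·m·s⁻².
  Combining: m·Hz·V·A·cd²·J⁻¹·Bq⁻¹·Wb·W⁻¹·T⁻¹·N = m · s⁻¹ · (kg·m²·s⁻³·A⁻¹) · A · cd² · (kg⁻¹·m⁻²·s²) · s · (kg·m²·s⁻²·A⁻¹) · (kg⁻¹·m⁻²·s³) · (kg⁻¹·s²·A) · (kg·m·s⁻²) = m²·cd².
Left is kg⁻¹·s²·A·cd²; right is m²·cd² — different.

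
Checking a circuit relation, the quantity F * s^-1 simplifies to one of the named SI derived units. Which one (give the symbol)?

F = C/V (capacitance = charge per voltage),
    = A·s/(kg·m²·s⁻³·A⁻¹) (substituting C and V),
    = kg⁻¹·m⁻²·s⁴·A².
Combining: F·s⁻¹ = (kg⁻¹·m⁻²·s⁴·A²) · s⁻¹ = kg⁻¹·m⁻²·s³·A².
kg⁻¹·m⁻²·s³·A² is the base-SI form of the siemens.

S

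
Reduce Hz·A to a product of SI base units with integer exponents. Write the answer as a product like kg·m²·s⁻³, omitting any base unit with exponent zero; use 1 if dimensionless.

Hz = 1/s = s⁻¹ (frequency is cycles per second).
Combining: Hz·A = s⁻¹ · A = s⁻¹·A.

s⁻¹·A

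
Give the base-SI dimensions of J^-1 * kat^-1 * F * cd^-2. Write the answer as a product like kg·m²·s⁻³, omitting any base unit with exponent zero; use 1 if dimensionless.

J = kg·m²·s⁻².
So J⁻¹ = kg⁻¹·m⁻²·s².
kat = s⁻¹·mol.
So kat⁻¹ = s·mol⁻¹.
F = kg⁻¹·m⁻²·s⁴·A².
Combining: J⁻¹·kat⁻¹·F·cd⁻² = (kg⁻¹·m⁻²·s²) · (s·mol⁻¹) · (kg⁻¹·m⁻²·s⁴·A²) · cd⁻² = kg⁻²·m⁻⁴·s⁷·A²·mol⁻¹·cd⁻².

kg⁻²·m⁻⁴·s⁷·A²·mol⁻¹·cd⁻²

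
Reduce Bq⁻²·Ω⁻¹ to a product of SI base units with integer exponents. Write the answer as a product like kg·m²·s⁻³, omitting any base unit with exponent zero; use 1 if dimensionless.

Bq = 1/s = s⁻¹ (activity is decays per second).
So Bq⁻² = s².
Ω = V/A (resistance = voltage per current),
    = kg·m²·s⁻³·A⁻².
So Ω⁻¹ = kg⁻¹·m⁻²·s³·A².
Combining: Bq⁻²·Ω⁻¹ = s² · (kg⁻¹·m⁻²·s³·A²) = kg⁻¹·m⁻²·s⁵·A².

kg⁻¹·m⁻²·s⁵·A²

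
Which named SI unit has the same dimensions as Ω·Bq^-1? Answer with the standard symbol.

Ω = kg·m²·s⁻³·A⁻².
Bq = s⁻¹.
So Bq⁻¹ = s.
Combining: Ω·Bq⁻¹ = (kg·m²·s⁻³·A⁻²) · s = kg·m²·s⁻²·A⁻².
kg·m²·s⁻²·A⁻² is the base-SI form of the henry.

H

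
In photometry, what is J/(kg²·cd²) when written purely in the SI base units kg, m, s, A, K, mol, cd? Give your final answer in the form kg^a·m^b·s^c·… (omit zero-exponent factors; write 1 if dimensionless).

kg⁻¹·m²·s⁻²·cd⁻²

J = kg·m²·s⁻².
Combining: kg⁻²·J·cd⁻² = kg⁻² · (kg·m²·s⁻²) · cd⁻² = kg⁻¹·m²·s⁻²·cd⁻².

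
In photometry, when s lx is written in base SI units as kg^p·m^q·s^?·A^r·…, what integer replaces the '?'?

1

lx = m⁻²·cd.
Combining: s·lx = s · (m⁻²·cd) = m⁻²·s·cd.
The exponent of s is 1.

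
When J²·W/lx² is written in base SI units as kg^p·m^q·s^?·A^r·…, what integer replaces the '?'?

lx = m⁻²·cd.
So lx⁻² = m⁴·cd⁻².
J = kg·m²·s⁻².
So J² = kg²·m⁴·s⁻⁴.
W = kg·m²·s⁻³.
Combining: lx⁻²·J²·W = (m⁴·cd⁻²) · (kg²·m⁴·s⁻⁴) · (kg·m²·s⁻³) = kg³·m¹⁰·s⁻⁷·cd⁻².
The exponent of s is -7.

-7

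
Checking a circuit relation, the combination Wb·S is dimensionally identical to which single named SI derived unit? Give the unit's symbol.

Wb = V·s (flux: a volt is a weber per second),
    = kg·m²·s⁻²·A⁻¹.
S = 1/Ω (conductance is reciprocal resistance),
    = kg⁻¹·m⁻²·s³·A².
Combining: Wb·S = (kg·m²·s⁻²·A⁻¹) · (kg⁻¹·m⁻²·s³·A²) = s·A.
s·A is the base-SI form of the coulomb.

C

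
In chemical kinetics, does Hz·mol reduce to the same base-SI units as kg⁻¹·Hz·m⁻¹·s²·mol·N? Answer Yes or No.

Yes

Left side:
  Hz = s⁻¹.
  Combining: Hz·mol = s⁻¹ · mol = s⁻¹·mol.
Right side:
  Hz = 1/s = s⁻¹ (frequency is cycles per second).
  N = kg·m/s² = kg·m·s⁻² (force = mass × acceleration).
  Combining: kg⁻¹·Hz·m⁻¹·s²·mol·N = kg⁻¹ · s⁻¹ · m⁻¹ · s² · mol · (kg·m·s⁻²) = s⁻¹·mol.
Both reduce to s⁻¹·mol.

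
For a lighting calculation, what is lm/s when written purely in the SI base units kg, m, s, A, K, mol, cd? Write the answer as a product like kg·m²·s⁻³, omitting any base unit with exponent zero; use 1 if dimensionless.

s⁻¹·cd

lm = cd·sr = cd (luminous flux; sr is dimensionless).
Combining: s⁻¹·lm = s⁻¹ · cd = s⁻¹·cd.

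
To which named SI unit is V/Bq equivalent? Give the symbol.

Bq = 1/s = s⁻¹ (activity is decays per second).
So Bq⁻¹ = s.
V = W/A (potential = power per current),
    = kg·m²·s⁻³·A⁻¹.
Combining: Bq⁻¹·V = s · (kg·m²·s⁻³·A⁻¹) = kg·m²·s⁻²·A⁻¹.
kg·m²·s⁻²·A⁻¹ is the base-SI form of the weber.

Wb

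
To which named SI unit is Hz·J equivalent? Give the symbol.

W

Hz = 1/s = s⁻¹ (frequency is cycles per second).
J = N·m (work = force × distance),
    = kg·m²·s⁻².
Combining: Hz·J = s⁻¹ · (kg·m²·s⁻²) = kg·m²·s⁻³.
kg·m²·s⁻³ is the base-SI form of the watt.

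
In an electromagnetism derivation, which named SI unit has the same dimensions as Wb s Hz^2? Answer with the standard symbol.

V

Wb = V·s (flux: a volt is a weber per second),
    = kg·m²·s⁻²·A⁻¹.
Hz = 1/s = s⁻¹ (frequency is cycles per second).
So Hz² = s⁻².
Combining: Wb·s·Hz² = (kg·m²·s⁻²·A⁻¹) · s · s⁻² = kg·m²·s⁻³·A⁻¹.
kg·m²·s⁻³·A⁻¹ is the base-SI form of the volt.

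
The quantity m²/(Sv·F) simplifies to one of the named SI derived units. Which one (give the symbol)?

Sv = J/kg (equivalent dose = energy per mass),
    = m²·s⁻².
So Sv⁻¹ = m⁻²·s².
F = C/V (capacitance = charge per voltage),
    = A·s/(kg·m²·s⁻³·A⁻¹) (substituting C and V),
    = kg⁻¹·m⁻²·s⁴·A².
So F⁻¹ = kg·m²·s⁻⁴·A⁻².
Combining: Sv⁻¹·m²·F⁻¹ = (m⁻²·s²) · m² · (kg·m²·s⁻⁴·A⁻²) = kg·m²·s⁻²·A⁻².
kg·m²·s⁻²·A⁻² is the base-SI form of the henry.

H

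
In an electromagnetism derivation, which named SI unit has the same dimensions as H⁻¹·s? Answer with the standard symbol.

S

H = kg·m²·s⁻²·A⁻².
So H⁻¹ = kg⁻¹·m⁻²·s²·A².
Combining: H⁻¹·s = (kg⁻¹·m⁻²·s²·A²) · s = kg⁻¹·m⁻²·s³·A².
kg⁻¹·m⁻²·s³·A² is the base-SI form of the siemens.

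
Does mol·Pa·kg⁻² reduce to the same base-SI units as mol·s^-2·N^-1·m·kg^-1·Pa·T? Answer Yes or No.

No

Left side:
  Pa = kg·m⁻¹·s⁻².
  Combining: mol·Pa·kg⁻² = mol · (kg·m⁻¹·s⁻²) · kg⁻² = kg⁻¹·m⁻¹·s⁻²·mol.
Right side:
  N = kg·m/s² = kg·m·s⁻² (force = mass × acceleration).
  So N⁻¹ = kg⁻¹·m⁻¹·s².
  Pa = N/m² (pressure = force per area),
      = kg·m⁻¹·s⁻².
  T = Wb/m² (flux density = flux per area),
      = kg·s⁻²·A⁻¹.
  Combining: mol·s⁻²·N⁻¹·m·kg⁻¹·Pa·T = mol · s⁻² · (kg⁻¹·m⁻¹·s²) · m · kg⁻¹ · (kg·m⁻¹·s⁻²) · (kg·s⁻²·A⁻¹) = m⁻¹·s⁻⁴·A⁻¹·mol.
Left is kg⁻¹·m⁻¹·s⁻²·mol; right is m⁻¹·s⁻⁴·A⁻¹·mol — different.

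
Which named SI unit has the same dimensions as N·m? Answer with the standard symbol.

J

N = kg·m·s⁻².
Combining: N·m = (kg·m·s⁻²) · m = kg·m²·s⁻².
kg·m²·s⁻² is the base-SI form of the joule.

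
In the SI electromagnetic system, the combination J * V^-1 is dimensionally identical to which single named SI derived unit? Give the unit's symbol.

J = N·m (work = force × distance),
    = kg·m²·s⁻².
V = W/A (potential = power per current),
    = kg·m²·s⁻³·A⁻¹.
So V⁻¹ = kg⁻¹·m⁻²·s³·A.
Combining: J·V⁻¹ = (kg·m²·s⁻²) · (kg⁻¹·m⁻²·s³·A) = s·A.
s·A is the base-SI form of the coulomb.

C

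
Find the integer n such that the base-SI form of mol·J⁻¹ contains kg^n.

J = N·m (work = force × distance),
    = kg·m²·s⁻².
So J⁻¹ = kg⁻¹·m⁻²·s².
Combining: mol·J⁻¹ = mol · (kg⁻¹·m⁻²·s²) = kg⁻¹·m⁻²·s²·mol.
The exponent of kg is -1.

-1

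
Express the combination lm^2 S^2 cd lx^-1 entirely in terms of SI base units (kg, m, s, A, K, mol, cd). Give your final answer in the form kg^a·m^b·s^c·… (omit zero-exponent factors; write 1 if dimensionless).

kg⁻²·m⁻²·s⁶·A⁴·cd²

lm = cd·sr = cd (luminous flux; sr is dimensionless).
So lm² = cd².
S = 1/Ω (conductance is reciprocal resistance),
    = kg⁻¹·m⁻²·s³·A².
So S² = kg⁻²·m⁻⁴·s⁶·A⁴.
lx = lm/m² (illuminance = luminous flux per area),
    = m⁻²·cd.
So lx⁻¹ = m²·cd⁻¹.
Combining: lm²·S²·cd·lx⁻¹ = cd² · (kg⁻²·m⁻⁴·s⁶·A⁴) · cd · (m²·cd⁻¹) = kg⁻²·m⁻²·s⁶·A⁴·cd².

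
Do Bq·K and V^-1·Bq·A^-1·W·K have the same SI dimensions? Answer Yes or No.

Left side:
  Bq = s⁻¹.
  Combining: Bq·K = s⁻¹ · K = s⁻¹·K.
Right side:
  V = W/A (potential = power per current),
      = kg·m²·s⁻³·A⁻¹.
  So V⁻¹ = kg⁻¹·m⁻²·s³·A.
  Bq = 1/s = s⁻¹ (activity is decays per second).
  W = J/s (power = energy per time),
      = kg·m²·s⁻³.
  Combining: V⁻¹·Bq·A⁻¹·W·K = (kg⁻¹·m⁻²·s³·A) · s⁻¹ · A⁻¹ · (kg·m²·s⁻³) · K = s⁻¹·K.
Both reduce to s⁻¹·K.

Yes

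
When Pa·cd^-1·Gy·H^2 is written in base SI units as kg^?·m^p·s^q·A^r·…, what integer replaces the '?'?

3

Pa = kg·m⁻¹·s⁻².
Gy = m²·s⁻².
H = kg·m²·s⁻²·A⁻².
So H² = kg²·m⁴·s⁻⁴·A⁻⁴.
Combining: Pa·cd⁻¹·Gy·H² = (kg·m⁻¹·s⁻²) · cd⁻¹ · (m²·s⁻²) · (kg²·m⁴·s⁻⁴·A⁻⁴) = kg³·m⁵·s⁻⁸·A⁻⁴·cd⁻¹.
The exponent of kg is 3.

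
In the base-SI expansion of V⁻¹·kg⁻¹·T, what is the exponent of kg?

V = W/A (potential = power per current),
    = kg·m²·s⁻³·A⁻¹.
So V⁻¹ = kg⁻¹·m⁻²·s³·A.
T = Wb/m² (flux density = flux per area),
    = kg·s⁻²·A⁻¹.
Combining: V⁻¹·kg⁻¹·T = (kg⁻¹·m⁻²·s³·A) · kg⁻¹ · (kg·s⁻²·A⁻¹) = kg⁻¹·m⁻²·s.
The exponent of kg is -1.

-1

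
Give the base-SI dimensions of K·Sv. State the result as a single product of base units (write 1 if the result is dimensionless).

m²·s⁻²·K

Sv = m²·s⁻².
Combining: K·Sv = K · (m²·s⁻²) = m²·s⁻²·K.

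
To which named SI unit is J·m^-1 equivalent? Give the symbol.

J = kg·m²·s⁻².
Combining: J·m⁻¹ = (kg·m²·s⁻²) · m⁻¹ = kg·m·s⁻².
kg·m·s⁻² is the base-SI form of the newton.

N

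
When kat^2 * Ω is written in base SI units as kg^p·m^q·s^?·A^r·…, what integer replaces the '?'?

-5

kat = mol/s = s⁻¹·mol (catalytic activity).
So kat² = s⁻²·mol².
Ω = V/A (resistance = voltage per current),
    = kg·m²·s⁻³·A⁻².
Combining: kat²·Ω = (s⁻²·mol²) · (kg·m²·s⁻³·A⁻²) = kg·m²·s⁻⁵·A⁻²·mol².
The exponent of s is -5.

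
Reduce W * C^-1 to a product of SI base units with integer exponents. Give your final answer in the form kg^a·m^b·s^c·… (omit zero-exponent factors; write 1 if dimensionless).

kg·m²·s⁻⁴·A⁻¹

W = kg·m²·s⁻³.
C = s·A.
So C⁻¹ = s⁻¹·A⁻¹.
Combining: W·C⁻¹ = (kg·m²·s⁻³) · (s⁻¹·A⁻¹) = kg·m²·s⁻⁴·A⁻¹.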